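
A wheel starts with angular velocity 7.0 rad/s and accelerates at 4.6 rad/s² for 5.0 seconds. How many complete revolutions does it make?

θ = ω₀t + ½αt² = 7.0×5.0 + ½×4.6×5.0² = 92.5 rad
Total revolutions = θ/(2π) = 92.5/(2π) = 14.72
Complete revolutions = ⌊14.72⌋ = 14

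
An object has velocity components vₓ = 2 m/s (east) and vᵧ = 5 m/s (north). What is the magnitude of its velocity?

|v| = √(vₓ² + vᵧ²) = √(2² + 5²) = √(29) = 5.39 m/s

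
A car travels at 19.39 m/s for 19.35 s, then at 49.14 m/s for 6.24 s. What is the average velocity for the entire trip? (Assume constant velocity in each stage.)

d₁ = v₁t₁ = 19.39 × 19.35 = 375.1965 m
d₂ = v₂t₂ = 49.14 × 6.24 = 306.6336 m
d_total = 681.8301 m, t_total = 25.59 s
v_avg = d_total/t_total = 681.8301/25.59 = 26.64 m/s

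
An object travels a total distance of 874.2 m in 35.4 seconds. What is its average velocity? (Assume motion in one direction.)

v_avg = Δd / Δt = 874.2 / 35.4 = 24.69 m/s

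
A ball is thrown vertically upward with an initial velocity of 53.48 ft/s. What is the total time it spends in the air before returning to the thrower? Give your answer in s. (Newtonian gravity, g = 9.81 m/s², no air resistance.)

v₀ = 53.48 ft/s × 0.3048 = 16.3007 m/s
t_total = 2 × v₀ / g = 2 × 16.3007 / 9.81 = 3.323 s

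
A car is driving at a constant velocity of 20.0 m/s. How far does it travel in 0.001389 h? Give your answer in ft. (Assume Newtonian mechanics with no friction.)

t = 0.001389 h × 3600.0 = 5.0004 s
d = v × t = 20.0 × 5.0004 = 100.008 m
d = 100.008 m / 0.3048 = 328.1 ft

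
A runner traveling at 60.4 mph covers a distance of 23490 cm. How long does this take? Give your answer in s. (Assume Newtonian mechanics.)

d = 23490 cm × 0.01 = 234.9 m
v = 60.4 mph × 0.44704 = 27.0012 m/s
t = d / v = 234.9 / 27.0012 = 8.7 s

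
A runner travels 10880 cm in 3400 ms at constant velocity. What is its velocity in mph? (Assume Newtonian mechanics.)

d = 10880 cm × 0.01 = 108.8 m
t = 3400 ms × 0.001 = 3.4 s
v = d / t = 108.8 / 3.4 = 32.0 m/s
v = 32.0 m/s / 0.44704 = 71.58 mph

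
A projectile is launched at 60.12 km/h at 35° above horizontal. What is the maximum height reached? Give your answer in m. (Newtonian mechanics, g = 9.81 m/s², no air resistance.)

v₀ = 60.12 km/h × 0.2777777777777778 = 16.7 m/s
H = v₀² × sin²(θ) / (2g) = 16.7² × sin(35°)² / (2 × 9.81) = 278.89 × 0.32899 / 19.62 = 4.676 m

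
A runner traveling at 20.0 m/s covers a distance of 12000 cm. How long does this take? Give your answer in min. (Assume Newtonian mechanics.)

d = 12000 cm × 0.01 = 120.0 m
t = d / v = 120.0 / 20.0 = 6.0 s
t = 6.0 s / 60.0 = 0.1 min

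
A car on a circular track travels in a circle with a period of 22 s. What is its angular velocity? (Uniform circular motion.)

ω = 2π/T = 2π/22 = 0.2856 rad/s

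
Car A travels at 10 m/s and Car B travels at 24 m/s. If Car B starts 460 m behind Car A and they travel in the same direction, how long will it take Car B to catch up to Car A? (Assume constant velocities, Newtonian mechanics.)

Relative speed: v_rel = 24 - 10 = 14 m/s
Time to catch: t = d₀/v_rel = 460/14 = 32.86 s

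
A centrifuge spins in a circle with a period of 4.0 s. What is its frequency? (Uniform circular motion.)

f = 1/T = 1/4.0 = 0.25 Hz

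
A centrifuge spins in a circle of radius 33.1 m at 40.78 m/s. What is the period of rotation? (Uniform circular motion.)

T = 2πr/v = 2π×33.1/40.78 = 5.1 s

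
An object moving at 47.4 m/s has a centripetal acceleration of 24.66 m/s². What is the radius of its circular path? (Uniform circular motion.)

r = v²/a_c = 47.4²/24.66 = 91.11 m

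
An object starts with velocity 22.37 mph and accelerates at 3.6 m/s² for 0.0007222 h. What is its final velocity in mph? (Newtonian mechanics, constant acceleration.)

v₀ = 22.37 mph × 0.44704 = 10.0003 m/s
t = 0.0007222 h × 3600.0 = 2.59992 s
v = v₀ + a × t = 10.0003 + 3.6 × 2.59992 = 19.36 m/s
v = 19.36 m/s / 0.44704 = 43.31 mph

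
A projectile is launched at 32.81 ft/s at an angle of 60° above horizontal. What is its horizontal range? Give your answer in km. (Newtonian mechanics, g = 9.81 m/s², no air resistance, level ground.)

v₀ = 32.81 ft/s × 0.3048 = 10.0005 m/s
R = v₀² × sin(2θ) / g = 10.0005² × sin(2 × 60°) / 9.81 = 100.01 × 0.866025 / 9.81 = 8.82886 m
R = 8.82886 m / 1000.0 = 0.008829 km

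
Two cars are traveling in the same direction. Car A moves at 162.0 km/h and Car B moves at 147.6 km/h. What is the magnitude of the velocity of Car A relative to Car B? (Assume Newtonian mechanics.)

v_rel = |v_A - v_B| = |162.0 - 147.6| = 14.4 km/h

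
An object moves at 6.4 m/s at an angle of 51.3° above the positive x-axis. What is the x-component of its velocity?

vₓ = v cos(θ) = 6.4 × cos(51.3°) = 4.0 m/s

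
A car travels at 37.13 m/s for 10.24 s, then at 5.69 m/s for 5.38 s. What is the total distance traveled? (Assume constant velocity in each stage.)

d₁ = v₁t₁ = 37.13 × 10.24 = 380.2112 m
d₂ = v₂t₂ = 5.69 × 5.38 = 30.6122 m
d_total = 380.2112 + 30.6122 = 410.82 m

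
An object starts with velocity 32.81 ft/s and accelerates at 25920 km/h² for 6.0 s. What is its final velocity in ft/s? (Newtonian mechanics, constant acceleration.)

v₀ = 32.81 ft/s × 0.3048 = 10.0005 m/s
a = 25920 km/h² × 7.716049382716049e-05 = 2.0 m/s²
v = v₀ + a × t = 10.0005 + 2.0 × 6.0 = 22.0005 m/s
v = 22.0005 m/s / 0.3048 = 72.18 ft/s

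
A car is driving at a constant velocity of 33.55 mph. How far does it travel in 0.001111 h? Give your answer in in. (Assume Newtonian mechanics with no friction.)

v = 33.55 mph × 0.44704 = 14.9982 m/s
t = 0.001111 h × 3600.0 = 3.9996 s
d = v × t = 14.9982 × 3.9996 = 59.9868 m
d = 59.9868 m / 0.0254 = 2362 in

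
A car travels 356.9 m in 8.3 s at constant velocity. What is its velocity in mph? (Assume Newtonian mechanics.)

v = d / t = 356.9 / 8.3 = 43.0 m/s
v = 43.0 m/s / 0.44704 = 96.19 mph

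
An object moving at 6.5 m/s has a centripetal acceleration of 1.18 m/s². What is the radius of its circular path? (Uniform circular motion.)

r = v²/a_c = 6.5²/1.18 = 35.81 m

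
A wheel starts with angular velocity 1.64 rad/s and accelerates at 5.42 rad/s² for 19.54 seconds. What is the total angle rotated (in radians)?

θ = ω₀t + ½αt² = 1.64×19.54 + ½×5.42×19.54² = 1066.76 rad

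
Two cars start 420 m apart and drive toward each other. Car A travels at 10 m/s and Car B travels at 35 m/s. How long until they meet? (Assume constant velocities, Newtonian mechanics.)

Combined speed: v_combined = 10 + 35 = 45 m/s
Time to meet: t = d/v_combined = 420/45 = 9.33 s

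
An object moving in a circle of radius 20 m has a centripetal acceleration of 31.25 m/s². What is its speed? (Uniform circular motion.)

v = √(a_c × r) = √(31.25 × 20) = 25.0 m/s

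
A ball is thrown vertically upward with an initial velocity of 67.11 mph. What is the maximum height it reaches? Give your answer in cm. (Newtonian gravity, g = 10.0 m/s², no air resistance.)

v₀ = 67.11 mph × 0.44704 = 30.0009 m/s
h_max = v₀² / (2g) = 30.0009² / (2 × 10.0) = 900.054 / 20.0 = 45.0027 m
h_max = 45.0027 m / 0.01 = 4500 cm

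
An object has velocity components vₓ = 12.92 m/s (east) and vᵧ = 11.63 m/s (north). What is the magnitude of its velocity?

|v| = √(vₓ² + vᵧ²) = √(12.92² + 11.63²) = √(302.1833) = 17.38 m/s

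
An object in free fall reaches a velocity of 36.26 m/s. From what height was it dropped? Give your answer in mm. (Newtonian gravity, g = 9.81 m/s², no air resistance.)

h = v² / (2g) = 36.26² / (2 × 9.81) = 67.0126 m
h = 67.0126 m / 0.001 = 67010 mm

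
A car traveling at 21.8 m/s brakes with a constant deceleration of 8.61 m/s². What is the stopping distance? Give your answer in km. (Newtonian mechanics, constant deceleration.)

d = v₀² / (2a) = 21.8² / (2 × 8.61) = 475.24 / 17.22 = 27.5981 m
d = 27.5981 m / 1000.0 = 0.0276 km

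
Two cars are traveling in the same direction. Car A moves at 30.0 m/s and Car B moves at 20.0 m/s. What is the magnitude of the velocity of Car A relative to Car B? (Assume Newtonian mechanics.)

v_rel = |v_A - v_B| = |30.0 - 20.0| = 10.0 m/s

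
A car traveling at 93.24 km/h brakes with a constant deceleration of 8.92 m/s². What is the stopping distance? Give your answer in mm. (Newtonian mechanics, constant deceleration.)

v₀ = 93.24 km/h × 0.2777777777777778 = 25.9 m/s
d = v₀² / (2a) = 25.9² / (2 × 8.92) = 670.81 / 17.84 = 37.6015 m
d = 37.6015 m / 0.001 = 37600 mm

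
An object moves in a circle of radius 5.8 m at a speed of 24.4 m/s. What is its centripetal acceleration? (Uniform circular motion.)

a_c = v²/r = 24.4²/5.8 = 595.36/5.8 = 102.65 m/s²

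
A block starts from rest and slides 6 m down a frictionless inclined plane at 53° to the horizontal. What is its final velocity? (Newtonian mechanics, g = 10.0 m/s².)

a = g sin(θ) = 10.0 × sin(53°) = 7.9864 m/s²
v = √(2ad) = √(2 × 7.9864 × 6) = 9.79 m/s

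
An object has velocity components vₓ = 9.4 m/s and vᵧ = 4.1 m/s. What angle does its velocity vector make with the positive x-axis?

θ = arctan(vᵧ/vₓ) = arctan(4.1/9.4) = 23.57°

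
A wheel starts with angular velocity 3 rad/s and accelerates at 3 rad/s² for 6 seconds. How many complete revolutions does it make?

θ = ω₀t + ½αt² = 3×6 + ½×3×6² = 72.0 rad
Total revolutions = θ/(2π) = 72.0/(2π) = 11.46
Complete revolutions = ⌊11.46⌋ = 11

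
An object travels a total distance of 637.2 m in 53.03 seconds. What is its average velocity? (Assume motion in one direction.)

v_avg = Δd / Δt = 637.2 / 53.03 = 12.02 m/s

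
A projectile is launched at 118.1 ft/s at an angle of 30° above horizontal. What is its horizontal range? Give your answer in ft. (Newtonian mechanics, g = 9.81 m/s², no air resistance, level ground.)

v₀ = 118.1 ft/s × 0.3048 = 35.9969 m/s
R = v₀² × sin(2θ) / g = 35.9969² × sin(2 × 30°) / 9.81 = 1295.78 × 0.866025 / 9.81 = 114.391 m
R = 114.391 m / 0.3048 = 375.3 ft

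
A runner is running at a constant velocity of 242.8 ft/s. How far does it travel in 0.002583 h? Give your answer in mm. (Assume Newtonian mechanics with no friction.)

v = 242.8 ft/s × 0.3048 = 74.0054 m/s
t = 0.002583 h × 3600.0 = 9.2988 s
d = v × t = 74.0054 × 9.2988 = 688.161 m
d = 688.161 m / 0.001 = 688200 mm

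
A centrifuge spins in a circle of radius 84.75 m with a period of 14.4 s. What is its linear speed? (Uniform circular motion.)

v = 2πr/T = 2π×84.75/14.4 = 36.98 m/s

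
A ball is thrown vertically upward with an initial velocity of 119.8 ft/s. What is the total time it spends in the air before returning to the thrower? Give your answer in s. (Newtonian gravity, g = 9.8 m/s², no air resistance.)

v₀ = 119.8 ft/s × 0.3048 = 36.515 m/s
t_total = 2 × v₀ / g = 2 × 36.515 / 9.8 = 7.452 s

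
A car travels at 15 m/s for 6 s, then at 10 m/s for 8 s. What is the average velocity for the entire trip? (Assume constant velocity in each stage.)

d₁ = v₁t₁ = 15 × 6 = 90 m
d₂ = v₂t₂ = 10 × 8 = 80 m
d_total = 170 m, t_total = 14 s
v_avg = d_total/t_total = 170/14 = 12.14 m/s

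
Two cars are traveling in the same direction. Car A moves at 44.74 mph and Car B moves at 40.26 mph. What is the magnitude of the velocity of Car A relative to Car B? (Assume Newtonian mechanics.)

v_rel = |v_A - v_B| = |44.74 - 40.26| = 4.48 mph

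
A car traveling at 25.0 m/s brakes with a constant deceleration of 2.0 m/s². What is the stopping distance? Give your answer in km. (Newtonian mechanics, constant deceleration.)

d = v₀² / (2a) = 25.0² / (2 × 2.0) = 625.0 / 4.0 = 156.25 m
d = 156.25 m / 1000.0 = 0.1562 km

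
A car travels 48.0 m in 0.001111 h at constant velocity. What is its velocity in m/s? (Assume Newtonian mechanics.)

t = 0.001111 h × 3600.0 = 3.9996 s
v = d / t = 48.0 / 3.9996 = 12.0 m/s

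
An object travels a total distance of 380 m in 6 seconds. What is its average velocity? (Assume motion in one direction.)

v_avg = Δd / Δt = 380 / 6 = 63.33 m/s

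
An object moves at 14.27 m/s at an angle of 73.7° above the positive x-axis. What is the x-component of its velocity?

vₓ = v cos(θ) = 14.27 × cos(73.7°) = 4.01 m/s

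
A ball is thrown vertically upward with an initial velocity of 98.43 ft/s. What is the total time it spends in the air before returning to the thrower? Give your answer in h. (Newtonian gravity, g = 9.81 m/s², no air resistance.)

v₀ = 98.43 ft/s × 0.3048 = 30.0015 m/s
t_total = 2 × v₀ / g = 2 × 30.0015 / 9.81 = 6.11651 s
t_total = 6.11651 s / 3600.0 = 0.001699 h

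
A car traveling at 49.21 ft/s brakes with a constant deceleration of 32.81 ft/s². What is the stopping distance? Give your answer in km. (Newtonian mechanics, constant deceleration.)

v₀ = 49.21 ft/s × 0.3048 = 14.9992 m/s
a = 32.81 ft/s² × 0.3048 = 10.0005 m/s²
d = v₀² / (2a) = 14.9992² / (2 × 10.0005) = 224.976 / 20.001 = 11.2482 m
d = 11.2482 m / 1000.0 = 0.01125 km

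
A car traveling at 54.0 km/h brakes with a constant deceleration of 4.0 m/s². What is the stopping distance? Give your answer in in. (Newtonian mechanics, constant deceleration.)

v₀ = 54.0 km/h × 0.2777777777777778 = 15.0 m/s
d = v₀² / (2a) = 15.0² / (2 × 4.0) = 225.0 / 8.0 = 28.125 m
d = 28.125 m / 0.0254 = 1107 in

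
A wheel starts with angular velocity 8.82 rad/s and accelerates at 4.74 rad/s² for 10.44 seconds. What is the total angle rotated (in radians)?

θ = ω₀t + ½αt² = 8.82×10.44 + ½×4.74×10.44² = 350.4 rad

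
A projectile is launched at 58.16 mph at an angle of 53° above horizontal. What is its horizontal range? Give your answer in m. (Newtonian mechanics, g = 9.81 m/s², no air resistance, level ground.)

v₀ = 58.16 mph × 0.44704 = 25.9998 m/s
R = v₀² × sin(2θ) / g = 25.9998² × sin(2 × 53°) / 9.81 = 675.99 × 0.961262 / 9.81 = 66.24 m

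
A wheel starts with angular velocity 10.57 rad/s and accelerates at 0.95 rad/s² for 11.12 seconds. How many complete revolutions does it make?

θ = ω₀t + ½αt² = 10.57×11.12 + ½×0.95×11.12² = 176.27424 rad
Total revolutions = θ/(2π) = 176.27424/(2π) = 28.05
Complete revolutions = ⌊28.05⌋ = 28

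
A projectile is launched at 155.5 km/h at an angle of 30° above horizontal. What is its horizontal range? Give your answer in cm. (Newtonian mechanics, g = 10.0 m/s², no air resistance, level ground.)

v₀ = 155.5 km/h × 0.2777777777777778 = 43.1944 m/s
R = v₀² × sin(2θ) / g = 43.1944² × sin(2 × 30°) / 10.0 = 1865.76 × 0.866025 / 10.0 = 161.579 m
R = 161.579 m / 0.01 = 16160 cm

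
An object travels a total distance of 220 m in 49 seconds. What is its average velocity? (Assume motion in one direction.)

v_avg = Δd / Δt = 220 / 49 = 4.49 m/s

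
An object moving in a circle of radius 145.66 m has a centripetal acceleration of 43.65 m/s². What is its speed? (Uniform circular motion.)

v = √(a_c × r) = √(43.65 × 145.66) = 79.74 m/s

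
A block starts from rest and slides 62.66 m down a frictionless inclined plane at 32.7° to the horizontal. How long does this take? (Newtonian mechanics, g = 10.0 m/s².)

a = g sin(θ) = 10.0 × sin(32.7°) = 5.4024 m/s²
t = √(2d/a) = √(2 × 62.66 / 5.4024) = 4.82 s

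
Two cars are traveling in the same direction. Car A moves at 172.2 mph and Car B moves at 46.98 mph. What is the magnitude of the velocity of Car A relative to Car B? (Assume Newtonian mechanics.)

v_rel = |v_A - v_B| = |172.2 - 46.98| = 125.22 mph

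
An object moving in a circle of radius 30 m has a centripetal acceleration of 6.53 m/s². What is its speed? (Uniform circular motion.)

v = √(a_c × r) = √(6.53 × 30) = 14.0 m/s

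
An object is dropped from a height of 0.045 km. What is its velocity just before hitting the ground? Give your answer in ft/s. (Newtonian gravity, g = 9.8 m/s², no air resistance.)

h = 0.045 km × 1000.0 = 45.0 m
v = √(2gh) = √(2 × 9.8 × 45.0) = 29.6985 m/s
v = 29.6985 m/s / 0.3048 = 97.44 ft/s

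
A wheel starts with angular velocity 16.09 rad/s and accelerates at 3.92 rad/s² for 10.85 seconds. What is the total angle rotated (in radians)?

θ = ω₀t + ½αt² = 16.09×10.85 + ½×3.92×10.85² = 405.31 rad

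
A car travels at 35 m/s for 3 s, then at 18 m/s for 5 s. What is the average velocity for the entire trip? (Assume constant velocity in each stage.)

d₁ = v₁t₁ = 35 × 3 = 105 m
d₂ = v₂t₂ = 18 × 5 = 90 m
d_total = 195 m, t_total = 8 s
v_avg = d_total/t_total = 195/8 = 24.38 m/s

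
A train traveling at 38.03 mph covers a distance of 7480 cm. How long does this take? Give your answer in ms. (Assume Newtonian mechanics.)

d = 7480 cm × 0.01 = 74.8 m
v = 38.03 mph × 0.44704 = 17.0009 m/s
t = d / v = 74.8 / 17.0009 = 4.39977 s
t = 4.39977 s / 0.001 = 4400 ms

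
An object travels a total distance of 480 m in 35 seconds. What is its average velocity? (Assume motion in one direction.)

v_avg = Δd / Δt = 480 / 35 = 13.71 m/s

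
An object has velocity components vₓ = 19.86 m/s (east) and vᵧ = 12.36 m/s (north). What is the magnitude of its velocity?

|v| = √(vₓ² + vᵧ²) = √(19.86² + 12.36²) = √(547.1892) = 23.39 m/s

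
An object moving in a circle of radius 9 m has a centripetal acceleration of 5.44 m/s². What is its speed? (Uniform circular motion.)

v = √(a_c × r) = √(5.44 × 9) = 7.0 m/s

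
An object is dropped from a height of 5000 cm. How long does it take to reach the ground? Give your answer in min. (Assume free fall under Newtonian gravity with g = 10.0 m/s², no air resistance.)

h = 5000 cm × 0.01 = 50.0 m
t = √(2h/g) = √(2 × 50.0 / 10.0) = 3.16228 s
t = 3.16228 s / 60.0 = 0.0527 min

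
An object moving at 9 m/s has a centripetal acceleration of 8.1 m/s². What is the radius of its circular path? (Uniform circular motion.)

r = v²/a_c = 9²/8.1 = 10.0 m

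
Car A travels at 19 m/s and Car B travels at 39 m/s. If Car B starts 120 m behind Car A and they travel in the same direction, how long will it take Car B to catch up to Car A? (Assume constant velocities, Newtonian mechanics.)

Relative speed: v_rel = 39 - 19 = 20 m/s
Time to catch: t = d₀/v_rel = 120/20 = 6.0 s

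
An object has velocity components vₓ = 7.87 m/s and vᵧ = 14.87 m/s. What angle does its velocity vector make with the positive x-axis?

θ = arctan(vᵧ/vₓ) = arctan(14.87/7.87) = 62.11°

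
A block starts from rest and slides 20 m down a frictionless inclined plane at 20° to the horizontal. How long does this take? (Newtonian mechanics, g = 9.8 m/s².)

a = g sin(θ) = 9.8 × sin(20°) = 3.3518 m/s²
t = √(2d/a) = √(2 × 20 / 3.3518) = 3.45 s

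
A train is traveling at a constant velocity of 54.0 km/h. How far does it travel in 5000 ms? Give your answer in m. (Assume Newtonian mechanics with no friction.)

v = 54.0 km/h × 0.2777777777777778 = 15.0 m/s
t = 5000 ms × 0.001 = 5.0 s
d = v × t = 15.0 × 5.0 = 75.0 m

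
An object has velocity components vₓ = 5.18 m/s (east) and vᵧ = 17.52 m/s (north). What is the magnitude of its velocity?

|v| = √(vₓ² + vᵧ²) = √(5.18² + 17.52²) = √(333.7828) = 18.27 m/s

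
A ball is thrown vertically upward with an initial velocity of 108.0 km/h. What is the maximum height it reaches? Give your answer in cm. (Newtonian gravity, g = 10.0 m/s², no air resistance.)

v₀ = 108.0 km/h × 0.2777777777777778 = 30.0 m/s
h_max = v₀² / (2g) = 30.0² / (2 × 10.0) = 900.0 / 20.0 = 45.0 m
h_max = 45.0 m / 0.01 = 4500 cm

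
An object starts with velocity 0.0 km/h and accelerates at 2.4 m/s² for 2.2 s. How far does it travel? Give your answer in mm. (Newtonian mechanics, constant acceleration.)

v₀ = 0.0 km/h × 0.2777777777777778 = 0.0 m/s
d = v₀ × t + ½ × a × t² = 0.0 × 2.2 + 0.5 × 2.4 × 2.2² = 5.808 m
d = 5.808 m / 0.001 = 5808 mm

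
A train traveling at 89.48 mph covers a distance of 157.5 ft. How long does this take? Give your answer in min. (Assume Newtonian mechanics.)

d = 157.5 ft × 0.3048 = 48.006 m
v = 89.48 mph × 0.44704 = 40.0011 m/s
t = d / v = 48.006 / 40.0011 = 1.20012 s
t = 1.20012 s / 60.0 = 0.02 min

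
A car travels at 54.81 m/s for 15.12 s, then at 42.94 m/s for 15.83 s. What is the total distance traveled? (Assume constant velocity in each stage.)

d₁ = v₁t₁ = 54.81 × 15.12 = 828.7272 m
d₂ = v₂t₂ = 42.94 × 15.83 = 679.7402 m
d_total = 828.7272 + 679.7402 = 1508.47 m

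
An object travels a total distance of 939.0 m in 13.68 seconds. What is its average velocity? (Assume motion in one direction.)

v_avg = Δd / Δt = 939.0 / 13.68 = 68.64 m/s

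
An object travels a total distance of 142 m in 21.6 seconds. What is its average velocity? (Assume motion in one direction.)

v_avg = Δd / Δt = 142 / 21.6 = 6.57 m/s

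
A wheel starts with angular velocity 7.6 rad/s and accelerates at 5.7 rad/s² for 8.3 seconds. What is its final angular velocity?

ω = ω₀ + αt = 7.6 + 5.7 × 8.3 = 54.91 rad/s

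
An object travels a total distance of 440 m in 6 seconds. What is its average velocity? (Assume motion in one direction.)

v_avg = Δd / Δt = 440 / 6 = 73.33 m/s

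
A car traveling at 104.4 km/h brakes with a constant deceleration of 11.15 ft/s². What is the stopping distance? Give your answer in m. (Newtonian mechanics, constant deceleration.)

v₀ = 104.4 km/h × 0.2777777777777778 = 29.0 m/s
a = 11.15 ft/s² × 0.3048 = 3.39852 m/s²
d = v₀² / (2a) = 29.0² / (2 × 3.39852) = 841.0 / 6.79704 = 123.7 m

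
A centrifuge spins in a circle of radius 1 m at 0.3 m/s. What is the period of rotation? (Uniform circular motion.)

T = 2πr/v = 2π×1/0.3 = 20.94 s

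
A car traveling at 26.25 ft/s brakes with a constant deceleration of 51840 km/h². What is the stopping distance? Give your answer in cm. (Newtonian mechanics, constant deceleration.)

v₀ = 26.25 ft/s × 0.3048 = 8.001 m/s
a = 51840 km/h² × 7.716049382716049e-05 = 4.0 m/s²
d = v₀² / (2a) = 8.001² / (2 × 4.0) = 64.016 / 8.0 = 8.002 m
d = 8.002 m / 0.01 = 800.2 cm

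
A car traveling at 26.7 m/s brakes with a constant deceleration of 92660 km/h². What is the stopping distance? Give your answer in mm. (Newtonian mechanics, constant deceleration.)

a = 92660 km/h² × 7.716049382716049e-05 = 7.14969 m/s²
d = v₀² / (2a) = 26.7² / (2 × 7.14969) = 712.89 / 14.2994 = 49.8545 m
d = 49.8545 m / 0.001 = 49850 mm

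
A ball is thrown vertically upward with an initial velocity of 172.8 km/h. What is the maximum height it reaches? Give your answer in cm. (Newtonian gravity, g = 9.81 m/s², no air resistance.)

v₀ = 172.8 km/h × 0.2777777777777778 = 48.0 m/s
h_max = v₀² / (2g) = 48.0² / (2 × 9.81) = 2304.0 / 19.62 = 117.431 m
h_max = 117.431 m / 0.01 = 11740 cm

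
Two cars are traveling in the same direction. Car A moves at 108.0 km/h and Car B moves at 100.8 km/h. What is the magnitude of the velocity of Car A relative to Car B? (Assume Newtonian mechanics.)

v_rel = |v_A - v_B| = |108.0 - 100.8| = 7.2 km/h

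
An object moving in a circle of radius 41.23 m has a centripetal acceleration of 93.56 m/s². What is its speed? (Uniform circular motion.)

v = √(a_c × r) = √(93.56 × 41.23) = 62.11 m/s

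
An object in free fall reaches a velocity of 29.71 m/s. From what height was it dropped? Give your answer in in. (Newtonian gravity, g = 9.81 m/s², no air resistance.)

h = v² / (2g) = 29.71² / (2 × 9.81) = 44.989 m
h = 44.989 m / 0.0254 = 1771 in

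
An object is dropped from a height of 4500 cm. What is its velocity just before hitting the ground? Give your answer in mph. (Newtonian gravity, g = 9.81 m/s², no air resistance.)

h = 4500 cm × 0.01 = 45.0 m
v = √(2gh) = √(2 × 9.81 × 45.0) = 29.7136 m/s
v = 29.7136 m/s / 0.44704 = 66.47 mph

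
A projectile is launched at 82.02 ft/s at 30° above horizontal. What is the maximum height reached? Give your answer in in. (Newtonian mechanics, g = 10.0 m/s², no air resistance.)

v₀ = 82.02 ft/s × 0.3048 = 24.9997 m/s
H = v₀² × sin²(θ) / (2g) = 24.9997² × sin(30°)² / (2 × 10.0) = 624.985 × 0.25 / 20.0 = 7.81231 m
H = 7.81231 m / 0.0254 = 307.6 in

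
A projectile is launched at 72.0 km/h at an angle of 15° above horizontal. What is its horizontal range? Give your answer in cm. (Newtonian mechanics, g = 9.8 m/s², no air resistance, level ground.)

v₀ = 72.0 km/h × 0.2777777777777778 = 20.0 m/s
R = v₀² × sin(2θ) / g = 20.0² × sin(2 × 15°) / 9.8 = 400.0 × 0.5 / 9.8 = 20.4082 m
R = 20.4082 m / 0.01 = 2041 cm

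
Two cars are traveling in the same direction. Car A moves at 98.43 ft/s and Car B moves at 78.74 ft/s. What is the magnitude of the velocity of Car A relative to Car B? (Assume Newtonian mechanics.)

v_rel = |v_A - v_B| = |98.43 - 78.74| = 19.69 ft/s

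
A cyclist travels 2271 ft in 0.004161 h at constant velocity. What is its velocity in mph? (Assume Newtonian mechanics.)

d = 2271 ft × 0.3048 = 692.201 m
t = 0.004161 h × 3600.0 = 14.9796 s
v = d / t = 692.201 / 14.9796 = 46.2096 m/s
v = 46.2096 m/s / 0.44704 = 103.4 mph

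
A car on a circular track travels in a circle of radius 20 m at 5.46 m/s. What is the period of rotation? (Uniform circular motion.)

T = 2πr/v = 2π×20/5.46 = 23.02 s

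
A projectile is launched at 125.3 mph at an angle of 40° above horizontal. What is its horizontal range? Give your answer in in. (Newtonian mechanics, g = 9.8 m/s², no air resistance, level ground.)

v₀ = 125.3 mph × 0.44704 = 56.0141 m/s
R = v₀² × sin(2θ) / g = 56.0141² × sin(2 × 40°) / 9.8 = 3137.58 × 0.984808 / 9.8 = 315.297 m
R = 315.297 m / 0.0254 = 12410 in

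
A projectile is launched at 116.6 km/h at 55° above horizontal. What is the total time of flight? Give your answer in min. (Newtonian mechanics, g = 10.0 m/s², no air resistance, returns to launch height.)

v₀ = 116.6 km/h × 0.2777777777777778 = 32.3889 m/s
T = 2 × v₀ × sin(θ) / g = 2 × 32.3889 × sin(55°) / 10.0 = 2 × 32.3889 × 0.819152 / 10.0 = 5.30629 s
T = 5.30629 s / 60.0 = 0.08844 min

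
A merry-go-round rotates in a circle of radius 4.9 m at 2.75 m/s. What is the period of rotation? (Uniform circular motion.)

T = 2πr/v = 2π×4.9/2.75 = 11.2 s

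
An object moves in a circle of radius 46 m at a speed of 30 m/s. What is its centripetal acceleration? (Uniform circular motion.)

a_c = v²/r = 30²/46 = 900/46 = 19.57 m/s²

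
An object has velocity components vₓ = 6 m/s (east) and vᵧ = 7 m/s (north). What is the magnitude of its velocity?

|v| = √(vₓ² + vᵧ²) = √(6² + 7²) = √(85) = 9.22 m/s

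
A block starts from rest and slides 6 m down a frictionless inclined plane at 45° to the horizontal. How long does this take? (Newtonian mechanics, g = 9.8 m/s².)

a = g sin(θ) = 9.8 × sin(45°) = 6.9296 m/s²
t = √(2d/a) = √(2 × 6 / 6.9296) = 1.32 s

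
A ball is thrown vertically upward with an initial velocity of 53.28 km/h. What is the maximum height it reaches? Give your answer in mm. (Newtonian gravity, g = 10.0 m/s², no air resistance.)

v₀ = 53.28 km/h × 0.2777777777777778 = 14.8 m/s
h_max = v₀² / (2g) = 14.8² / (2 × 10.0) = 219.04 / 20.0 = 10.952 m
h_max = 10.952 m / 0.001 = 10950 mm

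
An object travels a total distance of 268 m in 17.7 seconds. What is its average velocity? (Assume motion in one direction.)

v_avg = Δd / Δt = 268 / 17.7 = 15.14 m/s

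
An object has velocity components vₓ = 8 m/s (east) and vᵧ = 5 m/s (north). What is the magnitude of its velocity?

|v| = √(vₓ² + vᵧ²) = √(8² + 5²) = √(89) = 9.43 m/s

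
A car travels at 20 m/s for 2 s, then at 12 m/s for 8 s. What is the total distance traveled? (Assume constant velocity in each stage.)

d₁ = v₁t₁ = 20 × 2 = 40 m
d₂ = v₂t₂ = 12 × 8 = 96 m
d_total = 40 + 96 = 136 m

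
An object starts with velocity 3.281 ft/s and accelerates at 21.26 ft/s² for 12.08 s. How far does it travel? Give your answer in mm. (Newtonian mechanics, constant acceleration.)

v₀ = 3.281 ft/s × 0.3048 = 1.00005 m/s
a = 21.26 ft/s² × 0.3048 = 6.48005 m/s²
d = v₀ × t + ½ × a × t² = 1.00005 × 12.08 + 0.5 × 6.48005 × 12.08² = 484.886 m
d = 484.886 m / 0.001 = 484900 mm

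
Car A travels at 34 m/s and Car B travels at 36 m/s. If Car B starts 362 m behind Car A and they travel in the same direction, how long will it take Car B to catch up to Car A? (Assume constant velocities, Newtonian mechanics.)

Relative speed: v_rel = 36 - 34 = 2 m/s
Time to catch: t = d₀/v_rel = 362/2 = 181.0 s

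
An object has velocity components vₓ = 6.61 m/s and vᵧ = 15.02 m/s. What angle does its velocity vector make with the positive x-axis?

θ = arctan(vᵧ/vₓ) = arctan(15.02/6.61) = 66.25°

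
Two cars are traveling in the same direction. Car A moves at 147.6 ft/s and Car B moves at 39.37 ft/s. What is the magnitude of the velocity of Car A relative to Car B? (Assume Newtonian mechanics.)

v_rel = |v_A - v_B| = |147.6 - 39.37| = 108.23 ft/s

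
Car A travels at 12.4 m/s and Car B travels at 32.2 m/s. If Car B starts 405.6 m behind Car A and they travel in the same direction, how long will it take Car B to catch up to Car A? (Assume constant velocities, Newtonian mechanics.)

Relative speed: v_rel = 32.2 - 12.4 = 19.8 m/s
Time to catch: t = d₀/v_rel = 405.6/19.8 = 20.48 s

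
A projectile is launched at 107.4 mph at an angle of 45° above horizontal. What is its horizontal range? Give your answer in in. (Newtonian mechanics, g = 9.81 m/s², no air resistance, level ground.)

v₀ = 107.4 mph × 0.44704 = 48.0121 m/s
R = v₀² × sin(2θ) / g = 48.0121² × sin(2 × 45°) / 9.81 = 2305.16 × 1.0 / 9.81 = 234.981 m
R = 234.981 m / 0.0254 = 9251 in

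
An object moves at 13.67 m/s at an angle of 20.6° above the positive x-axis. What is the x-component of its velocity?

vₓ = v cos(θ) = 13.67 × cos(20.6°) = 12.8 m/s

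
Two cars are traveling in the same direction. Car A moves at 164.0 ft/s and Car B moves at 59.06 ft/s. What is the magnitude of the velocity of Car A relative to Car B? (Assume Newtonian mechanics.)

v_rel = |v_A - v_B| = |164.0 - 59.06| = 104.94 ft/s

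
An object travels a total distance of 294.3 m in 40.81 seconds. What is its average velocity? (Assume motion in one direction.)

v_avg = Δd / Δt = 294.3 / 40.81 = 7.21 m/s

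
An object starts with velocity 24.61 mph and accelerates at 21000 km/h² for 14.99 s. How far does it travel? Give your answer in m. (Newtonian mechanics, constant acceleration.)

v₀ = 24.61 mph × 0.44704 = 11.0017 m/s
a = 21000 km/h² × 7.716049382716049e-05 = 1.62037 m/s²
d = v₀ × t + ½ × a × t² = 11.0017 × 14.99 + 0.5 × 1.62037 × 14.99² = 347.0 m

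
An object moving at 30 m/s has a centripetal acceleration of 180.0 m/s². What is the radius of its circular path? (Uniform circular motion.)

r = v²/a_c = 30²/180.0 = 5.0 m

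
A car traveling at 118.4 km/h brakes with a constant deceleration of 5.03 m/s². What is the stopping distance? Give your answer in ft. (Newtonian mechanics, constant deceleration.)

v₀ = 118.4 km/h × 0.2777777777777778 = 32.8889 m/s
d = v₀² / (2a) = 32.8889² / (2 × 5.03) = 1081.68 / 10.06 = 107.523 m
d = 107.523 m / 0.3048 = 352.8 ft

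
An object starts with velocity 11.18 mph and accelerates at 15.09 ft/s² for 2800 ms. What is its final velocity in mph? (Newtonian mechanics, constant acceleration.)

v₀ = 11.18 mph × 0.44704 = 4.99791 m/s
a = 15.09 ft/s² × 0.3048 = 4.59943 m/s²
t = 2800 ms × 0.001 = 2.8 s
v = v₀ + a × t = 4.99791 + 4.59943 × 2.8 = 17.8763 m/s
v = 17.8763 m/s / 0.44704 = 39.99 mph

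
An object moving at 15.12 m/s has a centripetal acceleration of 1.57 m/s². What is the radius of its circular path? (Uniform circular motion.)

r = v²/a_c = 15.12²/1.57 = 145.61 m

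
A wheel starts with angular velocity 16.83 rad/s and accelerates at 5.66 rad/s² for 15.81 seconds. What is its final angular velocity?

ω = ω₀ + αt = 16.83 + 5.66 × 15.81 = 106.31 rad/s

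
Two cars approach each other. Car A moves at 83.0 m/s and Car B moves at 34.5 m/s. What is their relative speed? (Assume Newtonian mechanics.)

v_rel = v_A + v_B = 83.0 + 34.5 = 117.5 m/s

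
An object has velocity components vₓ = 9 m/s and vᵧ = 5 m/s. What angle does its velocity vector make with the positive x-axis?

θ = arctan(vᵧ/vₓ) = arctan(5/9) = 29.05°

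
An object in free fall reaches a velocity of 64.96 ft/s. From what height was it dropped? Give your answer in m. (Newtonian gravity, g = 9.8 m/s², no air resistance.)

v = 64.96 ft/s × 0.3048 = 19.7998 m/s
h = v² / (2g) = 19.7998² / (2 × 9.8) = 20.0 m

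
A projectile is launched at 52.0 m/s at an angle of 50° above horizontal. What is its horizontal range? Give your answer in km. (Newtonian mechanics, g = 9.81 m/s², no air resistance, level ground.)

R = v₀² × sin(2θ) / g = 52.0² × sin(2 × 50°) / 9.81 = 2704.0 × 0.984808 / 9.81 = 271.45 m
R = 271.45 m / 1000.0 = 0.2714 km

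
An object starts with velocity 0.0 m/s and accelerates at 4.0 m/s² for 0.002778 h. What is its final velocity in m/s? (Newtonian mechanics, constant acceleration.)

t = 0.002778 h × 3600.0 = 10.0008 s
v = v₀ + a × t = 0.0 + 4.0 × 10.0008 = 40.0 m/s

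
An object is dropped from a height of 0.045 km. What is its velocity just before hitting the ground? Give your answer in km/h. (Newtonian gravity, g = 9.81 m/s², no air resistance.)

h = 0.045 km × 1000.0 = 45.0 m
v = √(2gh) = √(2 × 9.81 × 45.0) = 29.7136 m/s
v = 29.7136 m/s / 0.2777777777777778 = 107.0 km/h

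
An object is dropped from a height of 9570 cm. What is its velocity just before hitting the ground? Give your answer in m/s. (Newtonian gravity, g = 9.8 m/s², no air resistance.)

h = 9570 cm × 0.01 = 95.7 m
v = √(2gh) = √(2 × 9.8 × 95.7) = 43.31 m/s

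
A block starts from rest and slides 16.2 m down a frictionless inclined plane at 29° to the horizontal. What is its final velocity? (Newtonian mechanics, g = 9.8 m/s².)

a = g sin(θ) = 9.8 × sin(29°) = 4.7511 m/s²
v = √(2ad) = √(2 × 4.7511 × 16.2) = 12.41 m/s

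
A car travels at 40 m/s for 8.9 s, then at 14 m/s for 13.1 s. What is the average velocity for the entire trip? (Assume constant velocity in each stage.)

d₁ = v₁t₁ = 40 × 8.9 = 356.0 m
d₂ = v₂t₂ = 14 × 13.1 = 183.4 m
d_total = 539.4 m, t_total = 22.0 s
v_avg = d_total/t_total = 539.4/22.0 = 24.52 m/s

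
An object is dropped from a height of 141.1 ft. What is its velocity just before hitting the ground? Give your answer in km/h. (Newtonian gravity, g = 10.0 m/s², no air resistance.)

h = 141.1 ft × 0.3048 = 43.0073 m
v = √(2gh) = √(2 × 10.0 × 43.0073) = 29.3282 m/s
v = 29.3282 m/s / 0.2777777777777778 = 105.6 km/h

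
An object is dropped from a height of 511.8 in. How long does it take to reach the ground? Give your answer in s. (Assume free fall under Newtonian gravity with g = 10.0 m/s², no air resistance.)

h = 511.8 in × 0.0254 = 12.9997 m
t = √(2h/g) = √(2 × 12.9997 / 10.0) = 1.612 s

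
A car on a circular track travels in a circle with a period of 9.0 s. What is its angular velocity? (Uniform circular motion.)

ω = 2π/T = 2π/9.0 = 0.6981 rad/s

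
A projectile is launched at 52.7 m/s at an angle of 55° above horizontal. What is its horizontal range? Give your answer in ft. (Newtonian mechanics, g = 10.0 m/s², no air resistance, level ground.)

R = v₀² × sin(2θ) / g = 52.7² × sin(2 × 55°) / 10.0 = 2777.29 × 0.939693 / 10.0 = 260.98 m
R = 260.98 m / 0.3048 = 856.2 ft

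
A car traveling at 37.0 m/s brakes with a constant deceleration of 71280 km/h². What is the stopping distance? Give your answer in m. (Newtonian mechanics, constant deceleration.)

a = 71280 km/h² × 7.716049382716049e-05 = 5.5 m/s²
d = v₀² / (2a) = 37.0² / (2 × 5.5) = 1369.0 / 11.0 = 124.5 m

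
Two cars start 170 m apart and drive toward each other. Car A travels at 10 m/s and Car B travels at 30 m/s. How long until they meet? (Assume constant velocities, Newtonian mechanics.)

Combined speed: v_combined = 10 + 30 = 40 m/s
Time to meet: t = d/v_combined = 170/40 = 4.25 s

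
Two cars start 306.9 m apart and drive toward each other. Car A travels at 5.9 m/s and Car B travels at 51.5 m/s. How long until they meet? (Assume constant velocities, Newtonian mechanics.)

Combined speed: v_combined = 5.9 + 51.5 = 57.4 m/s
Time to meet: t = d/v_combined = 306.9/57.4 = 5.35 s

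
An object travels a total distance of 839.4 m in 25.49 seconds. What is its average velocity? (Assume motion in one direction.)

v_avg = Δd / Δt = 839.4 / 25.49 = 32.93 m/s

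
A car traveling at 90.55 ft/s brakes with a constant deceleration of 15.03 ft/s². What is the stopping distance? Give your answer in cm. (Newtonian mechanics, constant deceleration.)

v₀ = 90.55 ft/s × 0.3048 = 27.5996 m/s
a = 15.03 ft/s² × 0.3048 = 4.58114 m/s²
d = v₀² / (2a) = 27.5996² / (2 × 4.58114) = 761.738 / 9.16228 = 83.1385 m
d = 83.1385 m / 0.01 = 8314 cm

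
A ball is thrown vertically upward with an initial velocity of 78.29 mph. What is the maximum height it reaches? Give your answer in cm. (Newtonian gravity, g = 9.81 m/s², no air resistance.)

v₀ = 78.29 mph × 0.44704 = 34.9988 m/s
h_max = v₀² / (2g) = 34.9988² / (2 × 9.81) = 1224.92 / 19.62 = 62.4322 m
h_max = 62.4322 m / 0.01 = 6243 cm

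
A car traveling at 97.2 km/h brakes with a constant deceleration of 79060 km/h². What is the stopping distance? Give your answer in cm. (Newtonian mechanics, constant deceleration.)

v₀ = 97.2 km/h × 0.2777777777777778 = 27.0 m/s
a = 79060 km/h² × 7.716049382716049e-05 = 6.10031 m/s²
d = v₀² / (2a) = 27.0² / (2 × 6.10031) = 729.0 / 12.2006 = 59.7512 m
d = 59.7512 m / 0.01 = 5975 cm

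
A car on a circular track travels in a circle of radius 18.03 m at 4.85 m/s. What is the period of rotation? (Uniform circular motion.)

T = 2πr/v = 2π×18.03/4.85 = 23.36 s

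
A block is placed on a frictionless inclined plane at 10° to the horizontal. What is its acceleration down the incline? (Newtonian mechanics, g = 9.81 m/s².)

a = g sin(θ) = 9.81 × sin(10°) = 9.81 × 0.1736 = 1.7 m/s²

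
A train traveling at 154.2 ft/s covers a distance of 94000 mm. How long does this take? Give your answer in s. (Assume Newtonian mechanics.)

d = 94000 mm × 0.001 = 94.0 m
v = 154.2 ft/s × 0.3048 = 47.0002 m/s
t = d / v = 94.0 / 47.0002 = 2.0 s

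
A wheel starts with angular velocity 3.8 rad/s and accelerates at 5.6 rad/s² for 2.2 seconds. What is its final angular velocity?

ω = ω₀ + αt = 3.8 + 5.6 × 2.2 = 16.12 rad/s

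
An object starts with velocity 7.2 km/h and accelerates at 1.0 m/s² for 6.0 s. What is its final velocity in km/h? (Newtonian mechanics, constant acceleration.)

v₀ = 7.2 km/h × 0.2777777777777778 = 2.0 m/s
v = v₀ + a × t = 2.0 + 1.0 × 6.0 = 8.0 m/s
v = 8.0 m/s / 0.2777777777777778 = 28.8 km/h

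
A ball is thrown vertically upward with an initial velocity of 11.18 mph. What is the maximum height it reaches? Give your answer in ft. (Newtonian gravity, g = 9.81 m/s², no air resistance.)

v₀ = 11.18 mph × 0.44704 = 4.99791 m/s
h_max = v₀² / (2g) = 4.99791² / (2 × 9.81) = 24.9791 / 19.62 = 1.27314 m
h_max = 1.27314 m / 0.3048 = 4.177 ft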